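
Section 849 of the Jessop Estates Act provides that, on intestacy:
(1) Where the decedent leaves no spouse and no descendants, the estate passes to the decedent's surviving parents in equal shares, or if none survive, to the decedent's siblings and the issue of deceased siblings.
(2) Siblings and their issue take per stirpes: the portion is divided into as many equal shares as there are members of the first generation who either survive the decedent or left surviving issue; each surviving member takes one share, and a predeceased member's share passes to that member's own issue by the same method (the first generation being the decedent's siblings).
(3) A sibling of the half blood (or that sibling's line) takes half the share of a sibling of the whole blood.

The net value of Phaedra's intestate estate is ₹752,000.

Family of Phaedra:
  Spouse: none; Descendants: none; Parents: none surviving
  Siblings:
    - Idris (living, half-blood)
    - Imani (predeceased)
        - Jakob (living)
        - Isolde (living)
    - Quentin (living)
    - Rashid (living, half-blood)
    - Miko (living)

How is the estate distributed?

Idris: ₹94,000; Jakob: ₹94,000; Isolde: ₹94,000; Quentin: ₹188,000; Rashid: ₹94,000; Miko: ₹188,000

The entire ₹752,000 passes to the siblings and their issue.
Counting each half-blood sibling's line as half a unit, there are 4 units in ₹752,000, so one unit is ₹188,000. Whole-blood lines (Imani, Quentin, and Miko) take ₹188,000 each; half-blood lines (Idris and Rashid) take ₹94,000 each.
Imani's share (₹188,000) is divided into 2 shares of ₹94,000: Jakob and Isolde each take ₹94,000.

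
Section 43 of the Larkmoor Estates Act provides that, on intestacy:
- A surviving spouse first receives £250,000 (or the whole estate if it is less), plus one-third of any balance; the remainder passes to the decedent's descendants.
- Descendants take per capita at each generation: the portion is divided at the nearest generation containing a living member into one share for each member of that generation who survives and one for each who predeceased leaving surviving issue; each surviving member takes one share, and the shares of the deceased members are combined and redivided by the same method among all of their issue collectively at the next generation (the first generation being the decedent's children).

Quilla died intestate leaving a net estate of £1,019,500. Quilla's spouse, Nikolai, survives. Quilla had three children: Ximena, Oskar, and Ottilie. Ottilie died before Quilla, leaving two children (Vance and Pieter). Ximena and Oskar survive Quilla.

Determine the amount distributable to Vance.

Nikolai first takes £250,000, leaving a balance of £769,500. Nikolai then takes one-third of the balance (£256,500), for a total of £506,500. The remaining £513,000 passes to the descendants.
The descendants' portion (£513,000) is divided at the children's generation into 3 shares of £171,000. Ximena and Oskar each take £171,000. The remaining share for the deceased Ottilie (£171,000) is carried to the next generation.
That pool (£171,000) is divided at the grandchildren's generation equally among Vance and Pieter: £85,500 each.

Vance receives £85,500.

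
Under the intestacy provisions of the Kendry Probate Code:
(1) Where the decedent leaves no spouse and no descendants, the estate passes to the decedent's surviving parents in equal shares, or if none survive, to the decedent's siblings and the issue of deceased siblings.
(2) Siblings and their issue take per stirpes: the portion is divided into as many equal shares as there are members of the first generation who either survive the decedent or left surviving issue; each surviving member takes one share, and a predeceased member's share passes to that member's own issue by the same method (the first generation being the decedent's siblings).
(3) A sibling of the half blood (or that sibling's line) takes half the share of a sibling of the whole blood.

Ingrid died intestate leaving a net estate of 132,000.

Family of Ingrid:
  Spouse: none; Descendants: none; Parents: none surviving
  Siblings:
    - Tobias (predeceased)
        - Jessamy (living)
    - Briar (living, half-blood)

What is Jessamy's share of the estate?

Jessamy receives 88,000.

The entire 132,000 passes to the siblings and their issue.
Counting each half-blood sibling's line as half a unit, there are 3/2 units in 132,000, so one unit is 88,000. Whole-blood lines (Tobias) take 88,000 each; half-blood lines (Briar) take 44,000 each.
Tobias's share (88,000) passes entirely to Jessamy.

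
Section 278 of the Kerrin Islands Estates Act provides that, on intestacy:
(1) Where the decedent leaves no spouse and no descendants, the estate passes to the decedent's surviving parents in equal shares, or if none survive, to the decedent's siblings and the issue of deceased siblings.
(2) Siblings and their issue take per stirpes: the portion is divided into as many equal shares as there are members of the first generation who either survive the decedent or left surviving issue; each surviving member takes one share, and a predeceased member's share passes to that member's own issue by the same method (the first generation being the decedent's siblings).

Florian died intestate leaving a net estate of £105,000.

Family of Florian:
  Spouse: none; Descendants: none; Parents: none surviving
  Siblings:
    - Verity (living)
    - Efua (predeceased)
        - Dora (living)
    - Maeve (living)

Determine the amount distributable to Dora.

The entire £105,000 passes to the siblings and their issue.
That amount (£105,000) is divided into 3 shares of £35,000: Verity and Maeve each take £35,000; Efua's £35,000 share passes to Efua's issue.
Efua's share (£35,000) passes entirely to Dora.

Dora receives £35,000.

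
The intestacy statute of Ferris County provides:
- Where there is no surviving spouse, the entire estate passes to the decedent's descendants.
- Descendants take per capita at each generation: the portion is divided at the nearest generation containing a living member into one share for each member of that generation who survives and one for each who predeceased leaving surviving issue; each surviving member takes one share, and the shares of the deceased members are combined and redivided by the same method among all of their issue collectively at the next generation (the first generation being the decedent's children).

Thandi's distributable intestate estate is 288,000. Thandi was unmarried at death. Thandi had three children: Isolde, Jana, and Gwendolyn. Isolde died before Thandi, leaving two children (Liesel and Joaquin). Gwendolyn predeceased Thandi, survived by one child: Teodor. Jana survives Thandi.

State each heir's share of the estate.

The entire 288,000 passes to the descendants.
That amount (288,000) is divided at the children's generation into 3 shares of 96,000. Jana takes 96,000. The 2 shares of the deceased (Isolde and Gwendolyn) are combined into a pool of 192,000.
That pool (192,000) is divided at the grandchildren's generation equally among Liesel, Joaquin, and Teodor: 64,000 each.

Liesel: 64,000; Joaquin: 64,000; Jana: 96,000; Teodor: 64,000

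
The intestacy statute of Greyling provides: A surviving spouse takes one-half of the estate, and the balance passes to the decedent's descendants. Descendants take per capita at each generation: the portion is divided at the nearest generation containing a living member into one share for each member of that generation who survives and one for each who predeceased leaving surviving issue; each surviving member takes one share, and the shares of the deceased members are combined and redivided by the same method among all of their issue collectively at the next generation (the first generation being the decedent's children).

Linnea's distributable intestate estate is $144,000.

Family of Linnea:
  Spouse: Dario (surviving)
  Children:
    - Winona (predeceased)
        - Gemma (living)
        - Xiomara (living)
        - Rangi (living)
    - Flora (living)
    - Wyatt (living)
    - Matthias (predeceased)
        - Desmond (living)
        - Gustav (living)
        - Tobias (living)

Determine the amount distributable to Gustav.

Gustav receives $6,000.

Dario takes one-half of $144,000 = $72,000. The remaining $72,000 passes to the descendants.
The descendants' portion ($72,000) is divided at the children's generation into 4 shares of $18,000. Flora and Wyatt each take $18,000. The 2 shares of the deceased (Winona and Matthias) are combined into a pool of $36,000.
That pool ($36,000) is divided at the grandchildren's generation equally among Gemma, Xiomara, Rangi, Desmond, Gustav, and Tobias: $6,000 each.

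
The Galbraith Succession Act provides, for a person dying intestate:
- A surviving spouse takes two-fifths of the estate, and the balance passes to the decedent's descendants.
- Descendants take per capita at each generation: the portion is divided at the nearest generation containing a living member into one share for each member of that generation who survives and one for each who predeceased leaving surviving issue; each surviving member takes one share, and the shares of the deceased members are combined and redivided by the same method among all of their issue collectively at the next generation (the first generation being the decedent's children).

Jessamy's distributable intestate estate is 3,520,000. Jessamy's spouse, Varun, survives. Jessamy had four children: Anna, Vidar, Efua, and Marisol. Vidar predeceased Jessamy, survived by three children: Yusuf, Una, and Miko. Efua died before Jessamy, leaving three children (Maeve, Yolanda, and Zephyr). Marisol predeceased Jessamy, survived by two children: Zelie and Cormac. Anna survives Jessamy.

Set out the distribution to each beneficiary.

Varun takes two-fifths of 3,520,000 = 1,408,000. The remaining 2,112,000 passes to the descendants.
The descendants' portion (2,112,000) is divided at the children's generation into 4 shares of 528,000. Anna takes 528,000. The 3 shares of the deceased (Vidar, Efua, and Marisol) are combined into a pool of 1,584,000.
That pool (1,584,000) is divided at the grandchildren's generation equally among Yusuf, Una, Miko, Maeve, Yolanda, Zephyr, Zelie, and Cormac: 198,000 each.

Varun: 1,408,000; Anna: 528,000; Yusuf: 198,000; Una: 198,000; Miko: 198,000; Maeve: 198,000; Yolanda: 198,000; Zephyr: 198,000; Zelie: 198,000; Cormac: 198,000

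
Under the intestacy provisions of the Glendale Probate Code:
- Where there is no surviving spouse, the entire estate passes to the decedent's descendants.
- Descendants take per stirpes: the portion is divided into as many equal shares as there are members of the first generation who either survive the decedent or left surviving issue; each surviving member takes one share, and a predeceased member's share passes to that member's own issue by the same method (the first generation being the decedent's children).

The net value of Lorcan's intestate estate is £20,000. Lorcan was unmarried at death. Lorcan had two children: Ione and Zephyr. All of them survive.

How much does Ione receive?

Ione receives £10,000.

The entire £20,000 passes to the descendants.
That amount (£20,000) is divided into 2 shares of £10,000: Ione and Zephyr each take £10,000.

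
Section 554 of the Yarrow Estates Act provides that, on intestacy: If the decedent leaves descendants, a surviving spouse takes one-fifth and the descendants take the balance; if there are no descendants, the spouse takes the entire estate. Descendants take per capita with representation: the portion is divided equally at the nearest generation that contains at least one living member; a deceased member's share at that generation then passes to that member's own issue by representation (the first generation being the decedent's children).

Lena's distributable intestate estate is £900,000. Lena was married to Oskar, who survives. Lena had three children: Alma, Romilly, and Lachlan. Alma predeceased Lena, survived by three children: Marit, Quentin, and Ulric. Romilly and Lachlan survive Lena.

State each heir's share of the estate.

Oskar takes one-fifth of £900,000 = £180,000. The remaining £720,000 passes to the descendants.
The descendants' portion (£720,000) is divided into 3 shares of £240,000: Romilly and Lachlan each take £240,000; Alma's £240,000 share passes to Alma's issue.
Alma's share (£240,000) is divided into 3 shares of £80,000: Marit, Quentin, and Ulric each take £80,000.

Oskar: £180,000; Marit: £80,000; Quentin: £80,000; Ulric: £80,000; Romilly: £240,000; Lachlan: £240,000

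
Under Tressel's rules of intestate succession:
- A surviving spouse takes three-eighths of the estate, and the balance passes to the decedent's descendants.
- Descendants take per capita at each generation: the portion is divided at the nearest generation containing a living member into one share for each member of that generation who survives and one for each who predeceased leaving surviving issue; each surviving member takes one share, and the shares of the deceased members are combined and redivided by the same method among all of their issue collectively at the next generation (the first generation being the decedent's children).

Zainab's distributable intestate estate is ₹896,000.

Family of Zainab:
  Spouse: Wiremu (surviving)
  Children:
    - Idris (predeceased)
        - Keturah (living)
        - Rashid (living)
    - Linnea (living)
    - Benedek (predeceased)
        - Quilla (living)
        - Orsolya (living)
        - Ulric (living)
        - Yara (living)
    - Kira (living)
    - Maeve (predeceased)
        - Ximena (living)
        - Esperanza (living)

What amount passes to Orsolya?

Wiremu takes three-eighths of ₹896,000 = ₹336,000. The remaining ₹560,000 passes to the descendants.
The descendants' portion (₹560,000) is divided at the children's generation into 5 shares of ₹112,000. Linnea and Kira each take ₹112,000. The 3 shares of the deceased (Idris, Benedek, and Maeve) are combined into a pool of ₹336,000.
That pool (₹336,000) is divided at the grandchildren's generation equally among Keturah, Rashid, Quilla, Orsolya, Ulric, Yara, Ximena, and Esperanza: ₹42,000 each.

Orsolya receives ₹42,000.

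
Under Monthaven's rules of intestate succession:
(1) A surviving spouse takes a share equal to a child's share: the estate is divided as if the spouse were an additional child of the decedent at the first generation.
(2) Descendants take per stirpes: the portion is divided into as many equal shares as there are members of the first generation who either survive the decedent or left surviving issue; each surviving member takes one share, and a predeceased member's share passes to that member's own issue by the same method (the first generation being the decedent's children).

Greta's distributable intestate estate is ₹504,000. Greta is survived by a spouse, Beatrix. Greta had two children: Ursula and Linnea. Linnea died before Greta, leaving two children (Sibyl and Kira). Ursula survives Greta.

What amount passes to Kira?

The spouse counts as an additional share at the children's level, so there are 3 primary shares of ₹168,000. Beatrix takes one such share (₹168,000).
The children's combined portion (₹336,000) is divided into 2 shares of ₹168,000: Ursula takes ₹168,000; Linnea's ₹168,000 share passes to Linnea's issue.
Linnea's share (₹168,000) is divided into 2 shares of ₹84,000: Sibyl and Kira each take ₹84,000.

Kira receives ₹84,000.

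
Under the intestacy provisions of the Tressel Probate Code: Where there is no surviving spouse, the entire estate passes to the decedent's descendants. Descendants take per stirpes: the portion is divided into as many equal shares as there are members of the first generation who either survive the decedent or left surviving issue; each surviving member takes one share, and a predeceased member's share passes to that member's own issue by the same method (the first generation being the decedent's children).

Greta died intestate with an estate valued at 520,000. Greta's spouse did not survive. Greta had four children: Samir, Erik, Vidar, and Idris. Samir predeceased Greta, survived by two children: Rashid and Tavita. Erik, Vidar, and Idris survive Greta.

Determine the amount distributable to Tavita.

Tavita receives 65,000.

The entire 520,000 passes to the descendants.
That amount (520,000) is divided into 4 shares of 130,000: Erik, Vidar, and Idris each take 130,000; Samir's 130,000 share passes to Samir's issue.
Samir's share (130,000) is divided into 2 shares of 65,000: Rashid and Tavita each take 65,000.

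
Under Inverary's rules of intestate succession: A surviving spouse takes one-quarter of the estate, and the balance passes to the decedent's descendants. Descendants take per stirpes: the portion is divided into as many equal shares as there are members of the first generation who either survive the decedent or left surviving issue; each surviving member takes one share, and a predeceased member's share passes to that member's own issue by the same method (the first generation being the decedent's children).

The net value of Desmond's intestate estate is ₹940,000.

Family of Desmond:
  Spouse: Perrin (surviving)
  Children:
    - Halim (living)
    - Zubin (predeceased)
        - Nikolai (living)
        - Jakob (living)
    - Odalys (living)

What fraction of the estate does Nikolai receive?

Perrin takes one-quarter of ₹940,000 = ₹235,000. The remaining ₹705,000 passes to the descendants.
The descendants' portion (₹705,000) is divided into 3 shares of ₹235,000: Halim and Odalys each take ₹235,000; Zubin's ₹235,000 share passes to Zubin's issue.
Zubin's share (₹235,000) is divided into 2 shares of ₹117,500: Nikolai and Jakob each take ₹117,500.

Nikolai receives 1/8 of the estate.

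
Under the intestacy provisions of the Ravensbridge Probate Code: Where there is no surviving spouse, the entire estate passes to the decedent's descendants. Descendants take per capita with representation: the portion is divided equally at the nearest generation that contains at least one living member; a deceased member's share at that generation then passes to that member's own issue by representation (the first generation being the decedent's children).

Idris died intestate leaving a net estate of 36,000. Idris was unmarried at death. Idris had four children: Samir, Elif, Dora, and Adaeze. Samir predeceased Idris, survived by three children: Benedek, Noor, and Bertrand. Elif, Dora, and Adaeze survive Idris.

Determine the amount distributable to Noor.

The entire 36,000 passes to the descendants.
That amount (36,000) is divided into 4 shares of 9,000: Elif, Dora, and Adaeze each take 9,000; Samir's 9,000 share passes to Samir's issue.
Samir's share (9,000) is divided into 3 shares of 3,000: Benedek, Noor, and Bertrand each take 3,000.

Noor receives 3,000.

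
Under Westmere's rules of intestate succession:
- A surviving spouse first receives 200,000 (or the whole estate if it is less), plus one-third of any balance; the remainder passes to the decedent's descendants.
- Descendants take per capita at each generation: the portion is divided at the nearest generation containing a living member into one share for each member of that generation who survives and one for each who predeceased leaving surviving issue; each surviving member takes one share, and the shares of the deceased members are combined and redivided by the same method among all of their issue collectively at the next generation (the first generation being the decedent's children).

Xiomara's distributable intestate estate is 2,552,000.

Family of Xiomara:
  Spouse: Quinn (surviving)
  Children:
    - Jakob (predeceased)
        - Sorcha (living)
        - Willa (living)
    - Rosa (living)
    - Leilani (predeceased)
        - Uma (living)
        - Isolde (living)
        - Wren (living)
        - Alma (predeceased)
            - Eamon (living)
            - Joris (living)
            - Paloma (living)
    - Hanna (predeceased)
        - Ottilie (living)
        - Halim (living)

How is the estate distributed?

Quinn: 984,000; Sorcha: 147,000; Willa: 147,000; Rosa: 392,000; Uma: 147,000; Isolde: 147,000; Wren: 147,000; Eamon: 49,000; Joris: 49,000; Paloma: 49,000; Ottilie: 147,000; Halim: 147,000

Quinn first takes 200,000, leaving a balance of 2,352,000. Quinn then takes one-third of the balance (784,000), for a total of 984,000. The remaining 1,568,000 passes to the descendants.
The descendants' portion (1,568,000) is divided at the children's generation into 4 shares of 392,000. Rosa takes 392,000. The 3 shares of the deceased (Jakob, Leilani, and Hanna) are combined into a pool of 1,176,000.
That pool (1,176,000) is divided at the grandchildren's generation into 8 shares of 147,000. Sorcha, Willa, Uma, Isolde, Wren, Ottilie, and Halim each take 147,000. The remaining share for the deceased Alma (147,000) is carried to the next generation.
That pool (147,000) is divided at the great-grandchildren's generation equally among Eamon, Joris, and Paloma: 49,000 each.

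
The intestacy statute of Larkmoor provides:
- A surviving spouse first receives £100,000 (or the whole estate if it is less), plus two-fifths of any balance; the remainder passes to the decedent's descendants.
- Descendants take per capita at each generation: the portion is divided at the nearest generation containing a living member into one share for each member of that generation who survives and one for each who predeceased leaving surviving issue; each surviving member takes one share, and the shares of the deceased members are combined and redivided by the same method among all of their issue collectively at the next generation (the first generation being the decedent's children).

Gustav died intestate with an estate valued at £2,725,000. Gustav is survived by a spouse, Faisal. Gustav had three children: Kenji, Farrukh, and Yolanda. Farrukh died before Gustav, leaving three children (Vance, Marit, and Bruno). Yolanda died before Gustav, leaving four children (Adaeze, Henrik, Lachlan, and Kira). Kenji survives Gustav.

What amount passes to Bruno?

Bruno receives £150,000.

Faisal first takes £100,000, leaving a balance of £2,625,000. Faisal then takes two-fifths of the balance (£1,050,000), for a total of £1,150,000. The remaining £1,575,000 passes to the descendants.
The descendants' portion (£1,575,000) is divided at the children's generation into 3 shares of £525,000. Kenji takes £525,000. The 2 shares of the deceased (Farrukh and Yolanda) are combined into a pool of £1,050,000.
That pool (£1,050,000) is divided at the grandchildren's generation equally among Vance, Marit, Bruno, Adaeze, Henrik, Lachlan, and Kira: £150,000 each.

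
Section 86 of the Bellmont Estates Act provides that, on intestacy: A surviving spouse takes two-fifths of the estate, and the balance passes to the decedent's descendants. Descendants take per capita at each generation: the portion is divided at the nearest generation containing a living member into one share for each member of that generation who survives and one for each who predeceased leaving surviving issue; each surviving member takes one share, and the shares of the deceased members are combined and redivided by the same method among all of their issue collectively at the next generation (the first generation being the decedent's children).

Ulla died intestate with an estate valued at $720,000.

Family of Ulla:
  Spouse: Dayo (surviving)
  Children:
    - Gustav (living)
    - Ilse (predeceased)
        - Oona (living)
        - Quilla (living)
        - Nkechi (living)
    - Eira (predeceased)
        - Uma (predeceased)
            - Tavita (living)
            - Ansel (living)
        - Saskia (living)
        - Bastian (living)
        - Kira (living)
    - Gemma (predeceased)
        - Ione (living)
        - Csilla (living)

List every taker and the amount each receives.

Dayo takes two-fifths of $720,000 = $288,000. The remaining $432,000 passes to the descendants.
The descendants' portion ($432,000) is divided at the children's generation into 4 shares of $108,000. Gustav takes $108,000. The 3 shares of the deceased (Ilse, Eira, and Gemma) are combined into a pool of $324,000.
That pool ($324,000) is divided at the grandchildren's generation into 9 shares of $36,000. Oona, Quilla, Nkechi, Saskia, Bastian, Kira, Ione, and Csilla each take $36,000. The remaining share for the deceased Uma ($36,000) is carried to the next generation.
That pool ($36,000) is divided at the great-grandchildren's generation equally among Tavita and Ansel: $18,000 each.

Dayo: $288,000; Gustav: $108,000; Oona: $36,000; Quilla: $36,000; Nkechi: $36,000; Tavita: $18,000; Ansel: $18,000; Saskia: $36,000; Bastian: $36,000; Kira: $36,000; Ione: $36,000; Csilla: $36,000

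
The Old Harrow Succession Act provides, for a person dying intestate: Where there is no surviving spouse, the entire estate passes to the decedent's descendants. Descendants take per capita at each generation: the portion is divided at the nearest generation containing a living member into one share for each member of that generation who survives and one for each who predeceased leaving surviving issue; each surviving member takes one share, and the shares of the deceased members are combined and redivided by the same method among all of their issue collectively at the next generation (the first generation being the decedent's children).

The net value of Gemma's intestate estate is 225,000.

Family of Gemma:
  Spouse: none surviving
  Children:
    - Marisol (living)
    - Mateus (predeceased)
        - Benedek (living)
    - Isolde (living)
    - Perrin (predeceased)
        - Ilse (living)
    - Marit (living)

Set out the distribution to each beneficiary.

Marisol: 45,000; Benedek: 45,000; Isolde: 45,000; Ilse: 45,000; Marit: 45,000

The entire 225,000 passes to the descendants.
That amount (225,000) is divided at the children's generation into 5 shares of 45,000. Marisol, Isolde, and Marit each take 45,000. The 2 shares of the deceased (Mateus and Perrin) are combined into a pool of 90,000.
That pool (90,000) is divided at the grandchildren's generation equally among Benedek and Ilse: 45,000 each.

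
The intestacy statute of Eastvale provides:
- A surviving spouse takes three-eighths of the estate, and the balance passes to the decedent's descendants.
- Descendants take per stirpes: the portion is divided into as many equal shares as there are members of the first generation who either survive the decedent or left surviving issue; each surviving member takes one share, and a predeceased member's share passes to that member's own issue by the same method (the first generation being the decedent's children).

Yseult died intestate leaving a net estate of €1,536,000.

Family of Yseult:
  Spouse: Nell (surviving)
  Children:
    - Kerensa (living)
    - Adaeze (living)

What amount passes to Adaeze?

Adaeze receives €480,000.

Nell takes three-eighths of €1,536,000 = €576,000. The remaining €960,000 passes to the descendants.
The descendants' portion (€960,000) is divided into 2 shares of €480,000: Kerensa and Adaeze each take €480,000.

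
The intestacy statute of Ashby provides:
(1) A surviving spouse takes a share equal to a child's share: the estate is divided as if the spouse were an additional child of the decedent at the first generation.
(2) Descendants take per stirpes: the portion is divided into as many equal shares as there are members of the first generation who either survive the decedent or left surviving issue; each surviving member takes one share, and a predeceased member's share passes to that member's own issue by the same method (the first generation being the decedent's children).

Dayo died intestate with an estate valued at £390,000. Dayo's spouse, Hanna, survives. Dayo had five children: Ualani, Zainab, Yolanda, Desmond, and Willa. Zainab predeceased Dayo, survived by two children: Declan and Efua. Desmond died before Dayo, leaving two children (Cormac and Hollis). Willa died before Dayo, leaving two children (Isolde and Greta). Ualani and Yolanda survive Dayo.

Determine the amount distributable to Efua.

Efua receives £32,500.

The spouse counts as an additional share at the children's level, so there are 6 primary shares of £65,000. Hanna takes one such share (£65,000).
The children's combined portion (£325,000) is divided into 5 shares of £65,000: Ualani and Yolanda each take £65,000; Zainab's £65,000 share passes to Zainab's issue; Desmond's £65,000 share passes to Desmond's issue; Willa's £65,000 share passes to Willa's issue.
Zainab's share (£65,000) is divided into 2 shares of £32,500: Declan and Efua each take £32,500.
Desmond's share (£65,000) is divided into 2 shares of £32,500: Cormac and Hollis each take £32,500.
Willa's share (£65,000) is divided into 2 shares of £32,500: Isolde and Greta each take £32,500.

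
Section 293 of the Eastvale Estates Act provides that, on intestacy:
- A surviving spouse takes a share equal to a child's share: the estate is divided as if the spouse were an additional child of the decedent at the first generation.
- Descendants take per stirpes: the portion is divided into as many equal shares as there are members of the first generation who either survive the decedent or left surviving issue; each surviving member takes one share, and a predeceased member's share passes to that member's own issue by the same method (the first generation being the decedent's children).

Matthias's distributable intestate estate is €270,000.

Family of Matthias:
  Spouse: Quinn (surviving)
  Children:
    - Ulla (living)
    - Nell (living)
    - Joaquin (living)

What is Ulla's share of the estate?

Ulla receives €67,500.

The spouse counts as an additional share at the children's level, so there are 4 primary shares of €67,500. Quinn takes one such share (€67,500).
The children's combined portion (€202,500) is divided into 3 shares of €67,500: Ulla, Nell, and Joaquin each take €67,500.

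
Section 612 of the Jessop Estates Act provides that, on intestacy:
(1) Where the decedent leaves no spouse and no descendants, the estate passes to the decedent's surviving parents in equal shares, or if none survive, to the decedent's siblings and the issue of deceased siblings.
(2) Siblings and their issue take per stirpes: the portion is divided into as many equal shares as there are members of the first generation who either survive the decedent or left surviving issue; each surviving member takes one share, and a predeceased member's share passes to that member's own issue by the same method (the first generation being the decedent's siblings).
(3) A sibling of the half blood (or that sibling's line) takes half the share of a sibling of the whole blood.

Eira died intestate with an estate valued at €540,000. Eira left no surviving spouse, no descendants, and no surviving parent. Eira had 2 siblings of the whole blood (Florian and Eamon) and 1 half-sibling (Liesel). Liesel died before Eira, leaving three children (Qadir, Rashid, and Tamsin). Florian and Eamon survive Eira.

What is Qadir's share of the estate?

The entire €540,000 passes to the siblings and their issue.
Counting each half-blood sibling's line as half a unit, there are 5/2 units in €540,000, so one unit is €216,000. Whole-blood lines (Florian and Eamon) take €216,000 each; half-blood lines (Liesel) take €108,000 each.
Liesel's share (€108,000) is divided into 3 shares of €36,000: Qadir, Rashid, and Tamsin each take €36,000.

Qadir receives €36,000.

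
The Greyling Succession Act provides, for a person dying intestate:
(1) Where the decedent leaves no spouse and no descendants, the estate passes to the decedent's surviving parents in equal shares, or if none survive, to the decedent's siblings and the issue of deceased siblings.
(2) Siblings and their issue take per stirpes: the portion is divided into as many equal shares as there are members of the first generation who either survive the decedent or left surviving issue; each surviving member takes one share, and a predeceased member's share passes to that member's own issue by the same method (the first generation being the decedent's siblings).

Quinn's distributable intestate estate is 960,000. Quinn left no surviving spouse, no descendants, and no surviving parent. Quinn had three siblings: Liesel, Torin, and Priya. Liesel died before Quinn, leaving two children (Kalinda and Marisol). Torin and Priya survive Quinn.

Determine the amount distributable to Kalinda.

Kalinda receives 160,000.

The entire 960,000 passes to the siblings and their issue.
That amount (960,000) is divided into 3 shares of 320,000: Torin and Priya each take 320,000; Liesel's 320,000 share passes to Liesel's issue.
Liesel's share (320,000) is divided into 2 shares of 160,000: Kalinda and Marisol each take 160,000.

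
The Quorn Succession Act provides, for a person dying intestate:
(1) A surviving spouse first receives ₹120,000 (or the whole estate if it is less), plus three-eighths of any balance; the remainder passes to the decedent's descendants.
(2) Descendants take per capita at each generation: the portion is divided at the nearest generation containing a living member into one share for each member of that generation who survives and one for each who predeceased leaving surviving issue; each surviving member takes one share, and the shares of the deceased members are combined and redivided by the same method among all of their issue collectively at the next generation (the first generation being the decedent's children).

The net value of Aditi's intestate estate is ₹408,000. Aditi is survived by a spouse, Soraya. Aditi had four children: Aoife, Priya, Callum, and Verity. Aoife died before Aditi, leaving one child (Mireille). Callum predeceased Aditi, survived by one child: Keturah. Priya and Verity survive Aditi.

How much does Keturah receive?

Soraya first takes ₹120,000, leaving a balance of ₹288,000. Soraya then takes three-eighths of the balance (₹108,000), for a total of ₹228,000. The remaining ₹180,000 passes to the descendants.
The descendants' portion (₹180,000) is divided at the children's generation into 4 shares of ₹45,000. Priya and Verity each take ₹45,000. The 2 shares of the deceased (Aoife and Callum) are combined into a pool of ₹90,000.
That pool (₹90,000) is divided at the grandchildren's generation equally among Mireille and Keturah: ₹45,000 each.

Keturah receives ₹45,000.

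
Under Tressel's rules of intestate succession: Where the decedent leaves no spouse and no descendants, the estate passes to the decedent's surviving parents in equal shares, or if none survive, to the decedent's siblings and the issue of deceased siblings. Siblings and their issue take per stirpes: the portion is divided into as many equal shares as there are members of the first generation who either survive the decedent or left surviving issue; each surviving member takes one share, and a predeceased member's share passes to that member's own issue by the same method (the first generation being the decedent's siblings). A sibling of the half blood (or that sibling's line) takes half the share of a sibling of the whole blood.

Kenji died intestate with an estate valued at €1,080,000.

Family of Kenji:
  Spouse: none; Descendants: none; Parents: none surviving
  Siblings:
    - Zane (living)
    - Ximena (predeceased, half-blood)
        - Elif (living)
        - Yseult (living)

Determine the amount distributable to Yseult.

The entire €1,080,000 passes to the siblings and their issue.
Counting each half-blood sibling's line as half a unit, there are 3/2 units in €1,080,000, so one unit is €720,000. Whole-blood lines (Zane) take €720,000 each; half-blood lines (Ximena) take €360,000 each.
Ximena's share (€360,000) is divided into 2 shares of €180,000: Elif and Yseult each take €180,000.

Yseult receives €180,000.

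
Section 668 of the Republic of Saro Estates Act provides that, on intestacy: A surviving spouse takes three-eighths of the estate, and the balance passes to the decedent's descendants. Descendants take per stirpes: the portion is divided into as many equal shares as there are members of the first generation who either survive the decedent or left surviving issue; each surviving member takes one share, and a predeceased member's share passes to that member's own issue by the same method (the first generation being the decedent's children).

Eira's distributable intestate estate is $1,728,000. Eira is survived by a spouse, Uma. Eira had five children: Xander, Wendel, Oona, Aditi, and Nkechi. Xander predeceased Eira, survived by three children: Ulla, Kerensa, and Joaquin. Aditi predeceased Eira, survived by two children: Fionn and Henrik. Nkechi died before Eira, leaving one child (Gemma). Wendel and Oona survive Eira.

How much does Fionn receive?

Fionn receives $108,000.

Uma takes three-eighths of $1,728,000 = $648,000. The remaining $1,080,000 passes to the descendants.
The descendants' portion ($1,080,000) is divided into 5 shares of $216,000: Wendel and Oona each take $216,000; Xander's $216,000 share passes to Xander's issue; Aditi's $216,000 share passes to Aditi's issue; Nkechi's $216,000 share passes to Nkechi's issue.
Xander's share ($216,000) is divided into 3 shares of $72,000: Ulla, Kerensa, and Joaquin each take $72,000.
Aditi's share ($216,000) is divided into 2 shares of $108,000: Fionn and Henrik each take $108,000.
Nkechi's share ($216,000) passes entirely to Gemma.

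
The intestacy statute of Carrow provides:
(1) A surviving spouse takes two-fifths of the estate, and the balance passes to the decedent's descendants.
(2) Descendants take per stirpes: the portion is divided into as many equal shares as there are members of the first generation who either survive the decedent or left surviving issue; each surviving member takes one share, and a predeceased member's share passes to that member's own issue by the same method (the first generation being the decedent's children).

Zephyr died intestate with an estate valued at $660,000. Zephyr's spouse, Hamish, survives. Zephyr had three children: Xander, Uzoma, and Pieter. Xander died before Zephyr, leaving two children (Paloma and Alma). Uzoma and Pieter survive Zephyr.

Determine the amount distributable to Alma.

Hamish takes two-fifths of $660,000 = $264,000. The remaining $396,000 passes to the descendants.
The descendants' portion ($396,000) is divided into 3 shares of $132,000: Uzoma and Pieter each take $132,000; Xander's $132,000 share passes to Xander's issue.
Xander's share ($132,000) is divided into 2 shares of $66,000: Paloma and Alma each take $66,000.

Alma receives $66,000.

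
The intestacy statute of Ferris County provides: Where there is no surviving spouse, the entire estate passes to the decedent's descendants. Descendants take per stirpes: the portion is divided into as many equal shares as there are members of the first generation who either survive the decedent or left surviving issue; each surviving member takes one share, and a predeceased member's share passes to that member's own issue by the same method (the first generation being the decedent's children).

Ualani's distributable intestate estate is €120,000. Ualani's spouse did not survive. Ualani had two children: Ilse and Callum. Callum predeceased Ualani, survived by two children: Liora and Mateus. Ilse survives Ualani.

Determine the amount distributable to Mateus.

The entire €120,000 passes to the descendants.
That amount (€120,000) is divided into 2 shares of €60,000: Ilse takes €60,000; Callum's €60,000 share passes to Callum's issue.
Callum's share (€60,000) is divided into 2 shares of €30,000: Liora and Mateus each take €30,000.

Mateus receives €30,000.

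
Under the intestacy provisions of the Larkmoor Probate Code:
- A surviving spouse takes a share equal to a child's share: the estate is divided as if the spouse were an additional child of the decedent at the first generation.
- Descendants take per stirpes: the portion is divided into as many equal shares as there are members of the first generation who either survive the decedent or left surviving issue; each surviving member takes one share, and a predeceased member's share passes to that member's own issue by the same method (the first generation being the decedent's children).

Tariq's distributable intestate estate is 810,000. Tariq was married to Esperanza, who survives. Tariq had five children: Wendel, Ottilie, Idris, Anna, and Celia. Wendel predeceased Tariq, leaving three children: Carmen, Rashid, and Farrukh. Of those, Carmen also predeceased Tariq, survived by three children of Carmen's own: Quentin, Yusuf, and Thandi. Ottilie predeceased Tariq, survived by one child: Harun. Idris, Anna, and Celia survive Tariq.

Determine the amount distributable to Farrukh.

Farrukh receives 45,000.

The spouse counts as an additional share at the children's level, so there are 6 primary shares of 135,000. Esperanza takes one such share (135,000).
The children's combined portion (675,000) is divided into 5 shares of 135,000: Idris, Anna, and Celia each take 135,000; Wendel's 135,000 share passes to Wendel's issue; Ottilie's 135,000 share passes to Ottilie's issue.
Wendel's share (135,000) is divided into 3 shares of 45,000: Rashid and Farrukh each take 45,000; Carmen's 45,000 share passes to Carmen's issue.
Carmen's share (45,000) is divided into 3 shares of 15,000: Quentin, Yusuf, and Thandi each take 15,000.
Ottilie's share (135,000) passes entirely to Harun.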